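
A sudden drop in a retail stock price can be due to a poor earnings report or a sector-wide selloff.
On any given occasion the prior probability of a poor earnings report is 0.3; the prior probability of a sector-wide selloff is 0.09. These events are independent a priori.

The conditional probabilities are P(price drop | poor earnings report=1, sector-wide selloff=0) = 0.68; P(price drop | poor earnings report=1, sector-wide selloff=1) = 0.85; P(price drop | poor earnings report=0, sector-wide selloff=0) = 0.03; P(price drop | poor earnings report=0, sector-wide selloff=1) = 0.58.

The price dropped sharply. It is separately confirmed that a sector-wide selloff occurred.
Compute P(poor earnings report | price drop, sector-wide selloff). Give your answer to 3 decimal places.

For the numerator, keep only poor earnings report=true terms: 0.85*0.3 = 0.255000
The normalizing constant is 0.58*0.7 + 0.85*0.3 = 0.661000
Posterior = 0.255000 / 0.661000 ≈ 0.386

P(poor earnings report | price drop, sector-wide selloff) ≈ 0.386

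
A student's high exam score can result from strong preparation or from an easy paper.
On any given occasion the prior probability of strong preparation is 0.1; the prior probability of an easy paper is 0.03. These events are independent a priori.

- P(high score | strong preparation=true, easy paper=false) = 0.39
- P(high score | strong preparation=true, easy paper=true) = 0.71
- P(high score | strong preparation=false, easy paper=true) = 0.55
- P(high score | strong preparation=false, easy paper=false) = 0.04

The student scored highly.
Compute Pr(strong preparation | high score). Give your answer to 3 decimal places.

Pr(strong preparation | high score) ≈ 0.445

Enumerate the 4 (strong preparation, easy paper) configurations and weight by the priors:
  P(high score) = 0.04×0.9×0.97 + 0.55×0.9×0.03 + 0.39×0.1×0.97 + 0.71×0.1×0.03
        = 0.034920 + 0.014850 + 0.037830 + 0.002130 = 0.089730
Keeping only the strong preparation-present terms gives 0.039960, so
  P(strong preparation | high score) = 0.039960 / 0.089730 ≈ 0.445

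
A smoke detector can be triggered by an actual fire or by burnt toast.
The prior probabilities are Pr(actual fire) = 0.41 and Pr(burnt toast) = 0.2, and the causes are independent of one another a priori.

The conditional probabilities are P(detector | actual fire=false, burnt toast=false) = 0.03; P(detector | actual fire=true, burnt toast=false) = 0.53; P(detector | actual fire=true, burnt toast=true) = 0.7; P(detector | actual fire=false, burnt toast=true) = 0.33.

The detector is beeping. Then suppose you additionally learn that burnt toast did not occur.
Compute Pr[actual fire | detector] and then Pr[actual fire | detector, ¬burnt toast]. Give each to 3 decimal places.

P(detector) = 0.03×0.59×0.8 + 0.33×0.59×0.2 + 0.53×0.41×0.8 + 0.7×0.41×0.2 = 0.014160 + 0.038940 + 0.173840 + 0.057400 = 0.284340
Of this, 0.231240 comes from 0.173840 + 0.057400 (the actual fire=true cases).
So P(actual fire | detector) = 0.231240/0.284340 ≈ 0.813.

Now condition on the additional information:
Enumerate both values of actual fire and weight by the priors:
  P(detector | ¬burnt toast) = 0.03*0.59 + 0.53*0.41
        = 0.017700 + 0.217300 = 0.235000
Configurations with actual fire contribute 0.217300, so
  P(actual fire | detector, ¬burnt toast) = 0.217300 / 0.235000 ≈ 0.925
Ruling out burnt toast raises the posterior on actual fire — the flip side of explaining away.

Pr[actual fire | detector] ≈ 0.813; Pr[actual fire | detector, ¬burnt toast] ≈ 0.925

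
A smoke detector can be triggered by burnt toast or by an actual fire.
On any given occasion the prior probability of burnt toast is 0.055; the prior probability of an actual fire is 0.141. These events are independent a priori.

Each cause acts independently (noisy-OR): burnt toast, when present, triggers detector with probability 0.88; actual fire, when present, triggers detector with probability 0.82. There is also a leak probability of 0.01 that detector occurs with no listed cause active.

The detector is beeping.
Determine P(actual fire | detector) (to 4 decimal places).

P(actual fire | detector) ≈ 0.7018

Under noisy-OR, P(detector | causes) = 1 − (1−0.01)·∏(1−qᵢ) over the active causes.
P(detector) = 0.01×0.945×0.859 + 0.8218×0.945×0.141 + 0.8812×0.055×0.859 + 0.978616×0.055×0.141 = 0.008118 + 0.109501 + 0.041632 + 0.007589 = 0.166840
Of this, 0.117090 comes from 0.109501 + 0.007589 (the actual fire=true cases).
Hence the posterior is 0.117090/0.166840 ≈ 0.7018.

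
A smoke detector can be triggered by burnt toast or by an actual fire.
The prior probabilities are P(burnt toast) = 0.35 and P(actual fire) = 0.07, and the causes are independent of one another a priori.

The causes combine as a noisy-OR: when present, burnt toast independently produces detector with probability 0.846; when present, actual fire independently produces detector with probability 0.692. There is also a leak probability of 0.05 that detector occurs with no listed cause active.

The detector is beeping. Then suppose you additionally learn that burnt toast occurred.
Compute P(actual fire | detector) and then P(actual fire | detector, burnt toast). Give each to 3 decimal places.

P(actual fire | detector) ≈ 0.153; P(actual fire | detector, burnt toast) ≈ 0.078

Under noisy-OR, P(detector | causes) = 1 − (1−0.05)·∏(1−qᵢ) over the active causes.
By total probability over the 4 (burnt toast, actual fire) configurations:
  P(detector) = 0.05×0.65×0.93 + 0.7074×0.65×0.07 + 0.8537×0.35×0.93 + 0.95494×0.35×0.07
        = 0.030225 + 0.032187 + 0.277879 + 0.023396 = 0.363687
Keeping only the actual fire-present terms gives 0.055583, so
  P(actual fire | detector) = 0.055583 / 0.363687 ≈ 0.153

Now condition on the additional information:
For the numerator, keep only actual fire=true terms: 0.95494·0.07 = 0.066846
The normalizing constant is 0.8537·0.93 + 0.95494·0.07 = 0.860787
Posterior = 0.066846 / 0.860787 ≈ 0.078
This is intercausal reasoning (explaining away): once burnt toast accounts for the detector, actual fire becomes less likely.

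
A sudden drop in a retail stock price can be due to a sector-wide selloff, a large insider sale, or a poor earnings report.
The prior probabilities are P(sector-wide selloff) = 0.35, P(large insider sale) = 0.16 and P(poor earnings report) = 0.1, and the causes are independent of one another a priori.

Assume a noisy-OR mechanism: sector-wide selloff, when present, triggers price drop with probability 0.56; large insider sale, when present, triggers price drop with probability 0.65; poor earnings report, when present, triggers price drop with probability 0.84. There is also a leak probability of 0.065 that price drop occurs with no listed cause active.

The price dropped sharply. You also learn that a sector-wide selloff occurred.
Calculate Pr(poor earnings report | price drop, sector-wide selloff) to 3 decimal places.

Under noisy-OR, P(price drop | causes) = 1 − (1−0.065)·∏(1−qᵢ) over the active causes.
P(price drop | sector-wide selloff) = 0.5886*0.84*0.9 + 0.934176*0.84*0.1 + 0.85601*0.16*0.9 + 0.976962*0.16*0.1 = 0.444982 + 0.078471 + 0.123265 + 0.015631 = 0.662349
Restricting to configurations with poor earnings report present: 0.078471 + 0.015631 = 0.094102.
P(poor earnings report | price drop, sector-wide selloff) = 0.094102 / 0.662349 ≈ 0.142

Pr(poor earnings report | price drop, sector-wide selloff) ≈ 0.142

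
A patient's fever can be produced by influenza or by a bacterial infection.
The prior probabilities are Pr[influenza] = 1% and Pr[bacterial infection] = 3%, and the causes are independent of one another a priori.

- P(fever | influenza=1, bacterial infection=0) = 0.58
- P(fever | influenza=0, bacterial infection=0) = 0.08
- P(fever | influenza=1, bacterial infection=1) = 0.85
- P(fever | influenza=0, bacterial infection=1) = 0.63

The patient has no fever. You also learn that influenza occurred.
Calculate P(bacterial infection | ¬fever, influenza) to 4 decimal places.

P(bacterial infection | ¬fever, influenza) ≈ 0.0109

P(¬fever | influenza) = 0.42×0.97 + 0.15×0.03 = 0.407400 + 0.004500 = 0.411900
The bacterial infection-present share is 0.15×0.03 = 0.004500.
Hence the posterior is 0.004500/0.411900 ≈ 0.0109.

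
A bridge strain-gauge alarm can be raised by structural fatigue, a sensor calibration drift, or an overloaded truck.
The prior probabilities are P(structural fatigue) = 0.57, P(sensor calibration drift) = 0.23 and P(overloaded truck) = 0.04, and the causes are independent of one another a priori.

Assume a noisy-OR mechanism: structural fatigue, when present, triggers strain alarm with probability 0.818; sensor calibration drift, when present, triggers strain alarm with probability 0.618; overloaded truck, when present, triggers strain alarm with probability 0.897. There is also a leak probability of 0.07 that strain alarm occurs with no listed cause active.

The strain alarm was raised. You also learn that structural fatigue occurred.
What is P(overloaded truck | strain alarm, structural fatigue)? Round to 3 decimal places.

P(overloaded truck | strain alarm, structural fatigue) ≈ 0.046

Under noisy-OR, P(strain alarm | causes) = 1 − (1−0.07)·∏(1−qᵢ) over the active causes.
P(strain alarm | structural fatigue) = 0.83074·0.77·0.96 + 0.982566·0.77·0.04 + 0.935343·0.23·0.96 + 0.99334·0.23·0.04 = 0.614083 + 0.030263 + 0.206524 + 0.009139 = 0.860009
Of this, 0.039402 comes from 0.030263 + 0.009139 (the overloaded truck=true cases).
So P(overloaded truck | strain alarm, structural fatigue) = 0.039402/0.860009 ≈ 0.046.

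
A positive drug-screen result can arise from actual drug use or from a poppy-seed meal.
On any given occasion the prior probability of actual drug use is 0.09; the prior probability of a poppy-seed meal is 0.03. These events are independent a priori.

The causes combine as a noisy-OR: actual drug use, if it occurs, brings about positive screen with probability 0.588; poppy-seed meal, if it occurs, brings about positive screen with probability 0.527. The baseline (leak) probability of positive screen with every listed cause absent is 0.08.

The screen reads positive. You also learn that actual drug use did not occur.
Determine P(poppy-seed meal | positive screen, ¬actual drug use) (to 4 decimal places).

Under noisy-OR, P(positive screen | causes) = 1 − (1−0.08)·∏(1−qᵢ) over the active causes.
P(positive screen | ¬actual drug use) = 0.08×0.97 + 0.56484×0.03 = 0.077600 + 0.016945 = 0.094545
The poppy-seed meal-present share is 0.56484×0.03 = 0.016945.
So P(poppy-seed meal | positive screen, ¬actual drug use) = 0.016945/0.094545 ≈ 0.1792.

P(poppy-seed meal | positive screen, ¬actual drug use) ≈ 0.1792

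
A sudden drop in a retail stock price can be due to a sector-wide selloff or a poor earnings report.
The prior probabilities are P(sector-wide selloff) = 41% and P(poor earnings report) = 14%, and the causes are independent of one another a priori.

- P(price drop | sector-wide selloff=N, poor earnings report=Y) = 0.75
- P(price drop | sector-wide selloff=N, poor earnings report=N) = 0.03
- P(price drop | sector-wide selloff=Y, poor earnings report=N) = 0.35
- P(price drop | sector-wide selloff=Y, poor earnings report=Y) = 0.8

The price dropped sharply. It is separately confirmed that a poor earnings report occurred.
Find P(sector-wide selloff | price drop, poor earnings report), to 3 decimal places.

P(sector-wide selloff | price drop, poor earnings report) ≈ 0.426

P(price drop | poor earnings report) = 0.75×0.59 + 0.8×0.41 = 0.442500 + 0.328000 = 0.770500
Of this, 0.328000 comes from 0.8×0.41 (the sector-wide selloff=true cases).
Hence the posterior is 0.328000/0.770500 ≈ 0.426.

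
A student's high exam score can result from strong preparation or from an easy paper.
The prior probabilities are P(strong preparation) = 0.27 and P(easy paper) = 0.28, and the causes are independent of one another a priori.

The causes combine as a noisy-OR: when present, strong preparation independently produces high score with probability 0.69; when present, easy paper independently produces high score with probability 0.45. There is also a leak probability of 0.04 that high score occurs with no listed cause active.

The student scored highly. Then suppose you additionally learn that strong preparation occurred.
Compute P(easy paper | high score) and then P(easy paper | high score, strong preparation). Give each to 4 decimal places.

Under noisy-OR, P(high score | causes) = 1 − (1−0.04)·∏(1−qᵢ) over the active causes.
P(high score) = 0.04×0.73×0.72 + 0.472×0.73×0.28 + 0.7024×0.27×0.72 + 0.83632×0.27×0.28 = 0.021024 + 0.096477 + 0.136547 + 0.063226 = 0.317274
The easy paper-present share is 0.096477 + 0.063226 = 0.159703.
So P(easy paper | high score) = 0.159703/0.317274 ≈ 0.5034.

Now also conditioning on strong preparation=true:
Numerator (weight on configurations with easy paper): 0.83632×0.28 = 0.234170
Normalizer over all consistent configurations: 0.7024×0.72 + 0.83632×0.28 = 0.739898
P(easy paper | high score, strong preparation) = 0.234170/0.739898 ≈ 0.3165

P(easy paper | high score) ≈ 0.5034; P(easy paper | high score, strong preparation) ≈ 0.3165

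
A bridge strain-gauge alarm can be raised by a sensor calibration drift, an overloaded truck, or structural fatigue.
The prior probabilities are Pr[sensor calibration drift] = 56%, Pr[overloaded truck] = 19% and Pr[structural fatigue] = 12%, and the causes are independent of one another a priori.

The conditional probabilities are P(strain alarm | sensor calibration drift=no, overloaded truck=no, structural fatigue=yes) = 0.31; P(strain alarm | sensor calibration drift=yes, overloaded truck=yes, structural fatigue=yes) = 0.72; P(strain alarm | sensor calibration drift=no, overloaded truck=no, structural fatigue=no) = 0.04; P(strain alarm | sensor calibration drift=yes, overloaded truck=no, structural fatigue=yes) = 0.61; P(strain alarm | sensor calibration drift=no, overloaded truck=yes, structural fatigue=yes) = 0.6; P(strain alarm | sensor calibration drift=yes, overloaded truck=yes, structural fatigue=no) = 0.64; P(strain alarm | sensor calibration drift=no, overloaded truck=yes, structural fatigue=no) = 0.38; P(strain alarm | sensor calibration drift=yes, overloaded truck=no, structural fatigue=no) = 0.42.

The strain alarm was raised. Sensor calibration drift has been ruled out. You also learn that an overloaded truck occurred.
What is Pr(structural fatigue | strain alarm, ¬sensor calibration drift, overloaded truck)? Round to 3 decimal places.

Pr(structural fatigue | strain alarm, ¬sensor calibration drift, overloaded truck) ≈ 0.177

For the numerator, keep only structural fatigue=true terms: 0.6×0.12 = 0.072000
The normalizing constant is 0.38×0.88 + 0.6×0.12 = 0.406400
Posterior = 0.072000 / 0.406400 ≈ 0.177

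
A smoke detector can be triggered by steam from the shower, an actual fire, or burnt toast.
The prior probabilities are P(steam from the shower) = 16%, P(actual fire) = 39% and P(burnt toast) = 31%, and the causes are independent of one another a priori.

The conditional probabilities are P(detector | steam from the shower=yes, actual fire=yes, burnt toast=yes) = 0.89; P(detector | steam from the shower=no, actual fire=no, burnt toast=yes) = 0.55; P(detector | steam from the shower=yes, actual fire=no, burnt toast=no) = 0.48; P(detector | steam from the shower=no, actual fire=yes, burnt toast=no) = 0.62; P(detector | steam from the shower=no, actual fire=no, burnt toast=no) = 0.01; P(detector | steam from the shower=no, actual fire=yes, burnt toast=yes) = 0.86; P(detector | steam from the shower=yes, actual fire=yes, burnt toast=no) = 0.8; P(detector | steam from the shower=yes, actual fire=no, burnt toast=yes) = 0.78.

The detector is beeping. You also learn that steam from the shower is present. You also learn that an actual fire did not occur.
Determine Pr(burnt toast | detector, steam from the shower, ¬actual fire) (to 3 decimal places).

Enumerate both values of burnt toast and weight by the priors:
  P(detector | steam from the shower, ¬actual fire) = 0.48·0.69 + 0.78·0.31
        = 0.331200 + 0.241800 = 0.573000
The terms with burnt toast present sum to 0.241800, so
  P(burnt toast | detector, steam from the shower, ¬actual fire) = 0.241800 / 0.573000 ≈ 0.422

Pr(burnt toast | detector, steam from the shower, ¬actual fire) ≈ 0.422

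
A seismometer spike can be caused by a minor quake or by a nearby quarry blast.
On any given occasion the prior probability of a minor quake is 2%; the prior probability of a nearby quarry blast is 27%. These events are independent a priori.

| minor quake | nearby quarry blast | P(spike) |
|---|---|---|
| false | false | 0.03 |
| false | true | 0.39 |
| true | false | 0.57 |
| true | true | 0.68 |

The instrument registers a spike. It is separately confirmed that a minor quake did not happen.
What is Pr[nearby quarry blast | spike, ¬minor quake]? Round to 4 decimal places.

Pr[nearby quarry blast | spike, ¬minor quake] ≈ 0.8278

By total probability over both values of nearby quarry blast:
  P(spike | ¬minor quake) = 0.03×0.73 + 0.39×0.27
        = 0.021900 + 0.105300 = 0.127200
Configurations with nearby quarry blast contribute 0.105300, so
  P(nearby quarry blast | spike, ¬minor quake) = 0.105300 / 0.127200 ≈ 0.8278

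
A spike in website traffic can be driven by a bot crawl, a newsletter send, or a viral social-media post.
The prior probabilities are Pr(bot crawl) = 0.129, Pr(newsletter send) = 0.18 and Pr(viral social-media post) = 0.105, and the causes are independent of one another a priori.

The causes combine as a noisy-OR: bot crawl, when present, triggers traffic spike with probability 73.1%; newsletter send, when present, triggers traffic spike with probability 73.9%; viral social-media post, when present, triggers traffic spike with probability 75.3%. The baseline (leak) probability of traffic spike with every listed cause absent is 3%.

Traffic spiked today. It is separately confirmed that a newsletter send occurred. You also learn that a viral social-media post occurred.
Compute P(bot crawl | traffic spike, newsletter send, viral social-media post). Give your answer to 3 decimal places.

P(bot crawl | traffic spike, newsletter send, viral social-media post) ≈ 0.134

Under noisy-OR, P(traffic spike | causes) = 1 − (1−0.03)·∏(1−qᵢ) over the active causes.
Weight on bot crawl=true, given the evidence: 0.983179·0.129 = 0.126830
Normalizer over all consistent configurations: 0.937467·0.871 + 0.983179·0.129 = 0.943364
Posterior = 0.126830 / 0.943364 ≈ 0.134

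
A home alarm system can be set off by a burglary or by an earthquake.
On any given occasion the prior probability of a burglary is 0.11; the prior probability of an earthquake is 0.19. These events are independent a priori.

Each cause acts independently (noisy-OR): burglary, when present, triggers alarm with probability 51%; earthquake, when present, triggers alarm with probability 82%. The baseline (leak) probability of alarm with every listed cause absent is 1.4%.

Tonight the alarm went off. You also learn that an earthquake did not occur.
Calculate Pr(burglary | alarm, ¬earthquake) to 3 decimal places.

Pr(burglary | alarm, ¬earthquake) ≈ 0.820

Under noisy-OR, P(alarm | causes) = 1 − (1−0.014)·∏(1−qᵢ) over the active causes.
Sum P(alarm|·) weighted by the priors over both values of burglary:
  P(alarm | ¬earthquake) = 0.014*0.89 + 0.51686*0.11
        = 0.012460 + 0.056855 = 0.069315
The terms with burglary present sum to 0.056855, so
  P(burglary | alarm, ¬earthquake) = 0.056855 / 0.069315 ≈ 0.820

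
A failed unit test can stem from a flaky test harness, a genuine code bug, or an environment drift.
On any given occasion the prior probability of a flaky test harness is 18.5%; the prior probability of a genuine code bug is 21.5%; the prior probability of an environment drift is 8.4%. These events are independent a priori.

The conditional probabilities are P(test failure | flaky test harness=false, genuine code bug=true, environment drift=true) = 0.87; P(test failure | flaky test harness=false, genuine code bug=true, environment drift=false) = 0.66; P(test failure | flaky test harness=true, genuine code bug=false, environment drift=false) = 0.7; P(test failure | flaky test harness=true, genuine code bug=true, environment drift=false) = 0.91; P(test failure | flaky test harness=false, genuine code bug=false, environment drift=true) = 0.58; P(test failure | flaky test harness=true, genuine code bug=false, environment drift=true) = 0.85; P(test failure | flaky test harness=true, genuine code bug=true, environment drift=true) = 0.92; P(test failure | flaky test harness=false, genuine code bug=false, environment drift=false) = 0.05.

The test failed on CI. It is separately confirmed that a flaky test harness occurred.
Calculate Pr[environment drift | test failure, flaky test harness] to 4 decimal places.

Enumerate the 4 (genuine code bug, environment drift) configurations and weight by the priors:
  P(test failure | flaky test harness) = 0.7*0.785*0.916 + 0.85*0.785*0.084 + 0.91*0.215*0.916 + 0.92*0.215*0.084
        = 0.503342 + 0.056049 + 0.179215 + 0.016615 = 0.755221
Configurations with environment drift contribute 0.072664, so
  P(environment drift | test failure, flaky test harness) = 0.072664 / 0.755221 ≈ 0.0962

Pr[environment drift | test failure, flaky test harness] ≈ 0.0962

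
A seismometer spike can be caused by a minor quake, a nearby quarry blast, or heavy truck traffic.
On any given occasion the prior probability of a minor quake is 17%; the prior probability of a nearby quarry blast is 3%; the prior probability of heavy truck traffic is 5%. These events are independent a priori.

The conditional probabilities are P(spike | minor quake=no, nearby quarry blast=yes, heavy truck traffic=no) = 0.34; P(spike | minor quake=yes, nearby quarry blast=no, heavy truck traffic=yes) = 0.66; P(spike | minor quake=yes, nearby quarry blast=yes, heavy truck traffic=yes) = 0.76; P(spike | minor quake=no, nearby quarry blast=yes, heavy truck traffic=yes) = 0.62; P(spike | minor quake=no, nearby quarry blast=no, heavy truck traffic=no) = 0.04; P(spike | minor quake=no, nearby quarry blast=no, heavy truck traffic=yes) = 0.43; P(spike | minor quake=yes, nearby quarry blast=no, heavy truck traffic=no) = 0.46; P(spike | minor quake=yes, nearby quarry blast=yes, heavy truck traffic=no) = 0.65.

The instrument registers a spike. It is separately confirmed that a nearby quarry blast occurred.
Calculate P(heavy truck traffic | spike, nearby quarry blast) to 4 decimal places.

P(heavy truck traffic | spike, nearby quarry blast) ≈ 0.0794

Sum P(spike|·) weighted by the priors over the 4 (minor quake, heavy truck traffic) configurations:
  P(spike | nearby quarry blast) = 0.34*0.83*0.95 + 0.62*0.83*0.05 + 0.65*0.17*0.95 + 0.76*0.17*0.05
        = 0.268090 + 0.025730 + 0.104975 + 0.006460 = 0.405255
Keeping only the heavy truck traffic-present terms gives 0.032190, so
  P(heavy truck traffic | spike, nearby quarry blast) = 0.032190 / 0.405255 ≈ 0.0794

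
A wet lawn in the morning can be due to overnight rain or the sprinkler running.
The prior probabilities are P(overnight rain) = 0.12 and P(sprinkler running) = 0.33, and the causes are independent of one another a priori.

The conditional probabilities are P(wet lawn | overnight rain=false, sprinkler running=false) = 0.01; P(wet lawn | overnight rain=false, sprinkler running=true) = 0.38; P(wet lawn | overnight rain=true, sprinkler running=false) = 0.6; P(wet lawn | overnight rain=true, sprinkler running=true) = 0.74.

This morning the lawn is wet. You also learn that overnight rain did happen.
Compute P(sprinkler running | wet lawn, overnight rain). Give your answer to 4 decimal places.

Sum P(wet lawn|·) weighted by the priors over both values of sprinkler running:
  P(wet lawn | overnight rain) = 0.6×0.67 + 0.74×0.33
        = 0.402000 + 0.244200 = 0.646200
Keeping only the sprinkler running-present terms gives 0.244200, so
  P(sprinkler running | wet lawn, overnight rain) = 0.244200 / 0.646200 ≈ 0.3779

P(sprinkler running | wet lawn, overnight rain) ≈ 0.3779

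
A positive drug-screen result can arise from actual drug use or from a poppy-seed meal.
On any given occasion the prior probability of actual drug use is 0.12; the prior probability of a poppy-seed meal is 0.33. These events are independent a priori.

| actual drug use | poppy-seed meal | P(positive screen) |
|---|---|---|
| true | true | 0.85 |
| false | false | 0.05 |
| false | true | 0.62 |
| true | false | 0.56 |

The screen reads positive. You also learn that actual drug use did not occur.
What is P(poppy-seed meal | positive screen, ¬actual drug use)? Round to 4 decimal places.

P(poppy-seed meal | positive screen, ¬actual drug use) ≈ 0.8593

P(positive screen | ¬actual drug use) = 0.05·0.67 + 0.62·0.33 = 0.033500 + 0.204600 = 0.238100
Restricting to configurations with poppy-seed meal present: 0.62·0.33 = 0.204600.
Hence the posterior is 0.204600/0.238100 ≈ 0.8593.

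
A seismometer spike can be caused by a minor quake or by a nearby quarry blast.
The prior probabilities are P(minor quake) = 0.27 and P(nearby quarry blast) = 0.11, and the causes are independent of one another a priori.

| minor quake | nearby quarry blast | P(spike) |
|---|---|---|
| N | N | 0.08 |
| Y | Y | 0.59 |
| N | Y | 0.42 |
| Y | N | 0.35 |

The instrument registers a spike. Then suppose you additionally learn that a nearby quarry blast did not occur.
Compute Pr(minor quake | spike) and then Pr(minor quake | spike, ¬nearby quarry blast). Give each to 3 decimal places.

By total probability over the 4 (minor quake, nearby quarry blast) configurations:
  P(spike) = 0.08·0.73·0.89 + 0.42·0.73·0.11 + 0.35·0.27·0.89 + 0.59·0.27·0.11
        = 0.051976 + 0.033726 + 0.084105 + 0.017523 = 0.187330
Keeping only the minor quake-present terms gives 0.101628, so
  P(minor quake | spike) = 0.101628 / 0.187330 ≈ 0.543

Now also conditioning on nearby quarry blast≠true:
P(spike | ¬nearby quarry blast) = 0.08·0.73 + 0.35·0.27 = 0.058400 + 0.094500 = 0.152900
The minor quake-present share is 0.35·0.27 = 0.094500.
P(minor quake | spike, ¬nearby quarry blast) = 0.094500 / 0.152900 ≈ 0.618

Pr(minor quake | spike) ≈ 0.543; Pr(minor quake | spike, ¬nearby quarry blast) ≈ 0.618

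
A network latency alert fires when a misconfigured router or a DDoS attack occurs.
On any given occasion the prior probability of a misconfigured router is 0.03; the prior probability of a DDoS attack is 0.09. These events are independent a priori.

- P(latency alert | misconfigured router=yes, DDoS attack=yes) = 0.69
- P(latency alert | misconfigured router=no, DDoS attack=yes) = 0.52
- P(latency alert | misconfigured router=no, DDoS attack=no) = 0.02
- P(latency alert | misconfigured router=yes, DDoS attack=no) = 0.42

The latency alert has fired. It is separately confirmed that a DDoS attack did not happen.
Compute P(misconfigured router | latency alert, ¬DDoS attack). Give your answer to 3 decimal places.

P(latency alert | ¬DDoS attack) = 0.02*0.97 + 0.42*0.03 = 0.019400 + 0.012600 = 0.032000
The misconfigured router-present share is 0.42*0.03 = 0.012600.
Hence the posterior is 0.012600/0.032000 ≈ 0.394.

P(misconfigured router | latency alert, ¬DDoS attack) ≈ 0.394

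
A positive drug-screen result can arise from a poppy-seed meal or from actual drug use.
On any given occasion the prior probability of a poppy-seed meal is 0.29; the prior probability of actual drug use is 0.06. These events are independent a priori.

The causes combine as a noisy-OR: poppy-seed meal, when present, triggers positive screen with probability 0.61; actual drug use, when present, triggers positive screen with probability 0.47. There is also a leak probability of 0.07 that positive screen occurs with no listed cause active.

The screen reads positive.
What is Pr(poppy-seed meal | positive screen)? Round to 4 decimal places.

Under noisy-OR, P(positive screen | causes) = 1 − (1−0.07)·∏(1−qᵢ) over the active causes.
By total probability over the 4 (poppy-seed meal, actual drug use) configurations:
  P(positive screen) = 0.07×0.71×0.94 + 0.5071×0.71×0.06 + 0.6373×0.29×0.94 + 0.807769×0.29×0.06
        = 0.046718 + 0.021602 + 0.173728 + 0.014055 = 0.256103
The terms with poppy-seed meal present sum to 0.187783, so
  P(poppy-seed meal | positive screen) = 0.187783 / 0.256103 ≈ 0.7332

Pr(poppy-seed meal | positive screen) ≈ 0.7332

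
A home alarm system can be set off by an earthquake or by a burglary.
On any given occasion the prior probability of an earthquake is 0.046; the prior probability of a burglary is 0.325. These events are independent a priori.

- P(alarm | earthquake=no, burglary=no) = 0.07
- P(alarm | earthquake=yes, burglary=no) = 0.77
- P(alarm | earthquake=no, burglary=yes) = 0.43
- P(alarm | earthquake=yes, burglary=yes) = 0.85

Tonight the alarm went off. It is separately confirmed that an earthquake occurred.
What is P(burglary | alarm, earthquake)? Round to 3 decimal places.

P(burglary | alarm, earthquake) ≈ 0.347

P(alarm | earthquake) = 0.77×0.675 + 0.85×0.325 = 0.519750 + 0.276250 = 0.796000
Restricting to configurations with burglary present: 0.85×0.325 = 0.276250.
Hence the posterior is 0.276250/0.796000 ≈ 0.347.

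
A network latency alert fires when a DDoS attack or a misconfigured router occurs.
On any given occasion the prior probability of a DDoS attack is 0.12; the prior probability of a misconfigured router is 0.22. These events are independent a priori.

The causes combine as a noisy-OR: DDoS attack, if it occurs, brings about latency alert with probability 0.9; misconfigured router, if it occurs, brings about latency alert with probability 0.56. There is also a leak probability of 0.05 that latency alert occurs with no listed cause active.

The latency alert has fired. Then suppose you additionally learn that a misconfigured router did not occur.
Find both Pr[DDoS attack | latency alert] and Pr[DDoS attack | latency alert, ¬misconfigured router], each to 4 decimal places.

Under noisy-OR, P(latency alert | causes) = 1 − (1−0.05)·∏(1−qᵢ) over the active causes.
Numerator (weight on configurations with DDoS attack): 0.084708 + 0.025296 = 0.110004
Denominator P(latency alert): 0.05·0.88·0.78 + 0.582·0.88·0.22 + 0.905·0.12·0.78 + 0.9582·0.12·0.22 = 0.256999
P(DDoS attack | latency alert) = 0.110004/0.256999 ≈ 0.4280

With the extra evidence:
By total probability over both values of DDoS attack:
  P(latency alert | ¬misconfigured router) = 0.05×0.88 + 0.905×0.12
        = 0.044000 + 0.108600 = 0.152600
Configurations with DDoS attack contribute 0.108600, so
  P(DDoS attack | latency alert, ¬misconfigured router) = 0.108600 / 0.152600 ≈ 0.7117
With misconfigured router excluded, DDoS attack must carry more of the explanatory weight for the latency alert.

Pr[DDoS attack | latency alert] ≈ 0.4280; Pr[DDoS attack | latency alert, ¬misconfigured router] ≈ 0.7117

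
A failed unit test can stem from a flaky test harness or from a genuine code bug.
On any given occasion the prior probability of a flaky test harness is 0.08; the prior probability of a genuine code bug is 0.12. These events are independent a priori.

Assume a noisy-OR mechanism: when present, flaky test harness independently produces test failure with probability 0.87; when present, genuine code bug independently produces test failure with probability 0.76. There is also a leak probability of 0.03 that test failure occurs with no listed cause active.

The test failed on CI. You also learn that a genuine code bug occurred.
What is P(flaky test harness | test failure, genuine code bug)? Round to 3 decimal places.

P(flaky test harness | test failure, genuine code bug) ≈ 0.099

Under noisy-OR, P(test failure | causes) = 1 − (1−0.03)·∏(1−qᵢ) over the active causes.
P(test failure | genuine code bug) = 0.7672×0.92 + 0.969736×0.08 = 0.705824 + 0.077579 = 0.783403
Of this, 0.077579 comes from 0.969736×0.08 (the flaky test harness=true cases).
Hence the posterior is 0.077579/0.783403 ≈ 0.099.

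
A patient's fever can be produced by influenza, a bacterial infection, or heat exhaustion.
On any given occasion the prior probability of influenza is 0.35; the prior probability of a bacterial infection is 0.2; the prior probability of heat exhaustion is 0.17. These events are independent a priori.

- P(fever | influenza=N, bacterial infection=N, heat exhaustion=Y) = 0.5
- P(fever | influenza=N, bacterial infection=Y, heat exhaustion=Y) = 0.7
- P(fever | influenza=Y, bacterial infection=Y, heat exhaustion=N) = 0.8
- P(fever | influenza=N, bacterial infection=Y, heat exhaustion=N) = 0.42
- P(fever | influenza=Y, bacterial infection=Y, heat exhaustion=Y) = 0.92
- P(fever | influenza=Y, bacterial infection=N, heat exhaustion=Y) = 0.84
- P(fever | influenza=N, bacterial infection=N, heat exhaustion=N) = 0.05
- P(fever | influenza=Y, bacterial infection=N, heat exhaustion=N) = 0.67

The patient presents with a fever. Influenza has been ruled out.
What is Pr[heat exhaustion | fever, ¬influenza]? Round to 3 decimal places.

Pr[heat exhaustion | fever, ¬influenza] ≈ 0.471

P(fever | ¬influenza) = 0.05*0.8*0.83 + 0.5*0.8*0.17 + 0.42*0.2*0.83 + 0.7*0.2*0.17 = 0.033200 + 0.068000 + 0.069720 + 0.023800 = 0.194720
Of this, 0.091800 comes from 0.068000 + 0.023800 (the heat exhaustion=true cases).
So P(heat exhaustion | fever, ¬influenza) = 0.091800/0.194720 ≈ 0.471.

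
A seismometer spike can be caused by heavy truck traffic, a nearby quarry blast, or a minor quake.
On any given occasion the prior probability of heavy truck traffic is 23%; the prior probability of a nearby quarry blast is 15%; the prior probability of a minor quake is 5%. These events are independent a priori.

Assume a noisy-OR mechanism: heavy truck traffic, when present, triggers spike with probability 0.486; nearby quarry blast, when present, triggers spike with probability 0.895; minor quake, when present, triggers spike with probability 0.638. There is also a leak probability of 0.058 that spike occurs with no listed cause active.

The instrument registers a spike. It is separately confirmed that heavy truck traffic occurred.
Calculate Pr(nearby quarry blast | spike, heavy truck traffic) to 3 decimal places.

Pr(nearby quarry blast | spike, heavy truck traffic) ≈ 0.240

Under noisy-OR, P(spike | causes) = 1 − (1−0.058)·∏(1−qᵢ) over the active causes.
Numerator (weight on configurations with nearby quarry blast): 0.135255 + 0.007362 = 0.142617
Normalizer over all consistent configurations: 0.515812*0.85*0.95 + 0.824724*0.85*0.05 + 0.94916*0.15*0.95 + 0.981596*0.15*0.05 = 0.594186
Posterior = 0.142617 / 0.594186 ≈ 0.240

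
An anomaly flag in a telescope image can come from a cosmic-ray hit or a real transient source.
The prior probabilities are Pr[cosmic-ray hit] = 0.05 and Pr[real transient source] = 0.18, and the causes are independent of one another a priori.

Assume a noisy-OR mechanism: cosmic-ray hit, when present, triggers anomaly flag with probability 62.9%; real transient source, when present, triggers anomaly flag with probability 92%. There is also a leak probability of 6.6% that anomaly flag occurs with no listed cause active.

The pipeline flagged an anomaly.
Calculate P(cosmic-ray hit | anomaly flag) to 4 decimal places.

Under noisy-OR, P(anomaly flag | causes) = 1 − (1−0.066)·∏(1−qᵢ) over the active causes.
Weight on cosmic-ray hit=true, given the evidence: 0.026793 + 0.008751 = 0.035544
The normalizing constant is 0.066·0.95·0.82 + 0.92528·0.95·0.18 + 0.653486·0.05·0.82 + 0.972279·0.05·0.18 = 0.245181
P(cosmic-ray hit | anomaly flag) = 0.035544/0.245181 ≈ 0.1450

P(cosmic-ray hit | anomaly flag) ≈ 0.1450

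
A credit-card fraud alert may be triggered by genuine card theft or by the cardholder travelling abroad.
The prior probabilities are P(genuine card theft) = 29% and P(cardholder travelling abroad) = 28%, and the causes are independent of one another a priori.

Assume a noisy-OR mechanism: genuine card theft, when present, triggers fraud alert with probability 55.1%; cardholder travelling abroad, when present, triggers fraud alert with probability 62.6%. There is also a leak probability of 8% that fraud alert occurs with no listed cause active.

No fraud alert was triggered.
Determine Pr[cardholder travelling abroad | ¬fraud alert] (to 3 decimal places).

Under noisy-OR, P(fraud alert | causes) = 1 − (1−0.08)·∏(1−qᵢ) over the active causes.
P(¬fraud alert) = 0.92×0.71×0.72 + 0.34408×0.71×0.28 + 0.41308×0.29×0.72 + 0.154492×0.29×0.28 = 0.470304 + 0.068403 + 0.086251 + 0.012545 = 0.637503
Restricting to configurations with cardholder travelling abroad present: 0.068403 + 0.012545 = 0.080948.
Hence the posterior is 0.080948/0.637503 ≈ 0.127.

Pr[cardholder travelling abroad | ¬fraud alert] ≈ 0.127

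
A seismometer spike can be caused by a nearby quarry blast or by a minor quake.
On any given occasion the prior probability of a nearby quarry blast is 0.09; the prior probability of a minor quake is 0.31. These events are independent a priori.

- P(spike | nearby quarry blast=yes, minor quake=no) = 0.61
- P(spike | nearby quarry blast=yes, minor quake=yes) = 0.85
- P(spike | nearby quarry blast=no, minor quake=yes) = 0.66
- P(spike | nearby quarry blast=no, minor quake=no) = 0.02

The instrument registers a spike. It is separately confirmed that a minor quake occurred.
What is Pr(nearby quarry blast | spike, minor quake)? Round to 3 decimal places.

Numerator (weight on configurations with nearby quarry blast): 0.85·0.09 = 0.076500
Denominator P(spike | minor quake): 0.66·0.91 + 0.85·0.09 = 0.677100
P(nearby quarry blast | spike, minor quake) = 0.076500/0.677100 ≈ 0.113

Pr(nearby quarry blast | spike, minor quake) ≈ 0.113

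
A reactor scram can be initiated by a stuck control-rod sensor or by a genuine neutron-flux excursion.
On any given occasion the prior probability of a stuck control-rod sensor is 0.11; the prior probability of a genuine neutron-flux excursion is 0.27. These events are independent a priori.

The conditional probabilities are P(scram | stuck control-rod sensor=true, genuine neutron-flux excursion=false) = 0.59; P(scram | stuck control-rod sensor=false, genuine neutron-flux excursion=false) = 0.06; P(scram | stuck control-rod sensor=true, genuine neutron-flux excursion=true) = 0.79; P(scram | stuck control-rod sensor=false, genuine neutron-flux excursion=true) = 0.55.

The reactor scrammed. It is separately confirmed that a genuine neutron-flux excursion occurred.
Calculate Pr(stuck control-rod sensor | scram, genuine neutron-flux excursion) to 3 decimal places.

P(scram | genuine neutron-flux excursion) = 0.55*0.89 + 0.79*0.11 = 0.489500 + 0.086900 = 0.576400
Of this, 0.086900 comes from 0.79*0.11 (the stuck control-rod sensor=true cases).
P(stuck control-rod sensor | scram, genuine neutron-flux excursion) = 0.086900 / 0.576400 ≈ 0.151

Pr(stuck control-rod sensor | scram, genuine neutron-flux excursion) ≈ 0.151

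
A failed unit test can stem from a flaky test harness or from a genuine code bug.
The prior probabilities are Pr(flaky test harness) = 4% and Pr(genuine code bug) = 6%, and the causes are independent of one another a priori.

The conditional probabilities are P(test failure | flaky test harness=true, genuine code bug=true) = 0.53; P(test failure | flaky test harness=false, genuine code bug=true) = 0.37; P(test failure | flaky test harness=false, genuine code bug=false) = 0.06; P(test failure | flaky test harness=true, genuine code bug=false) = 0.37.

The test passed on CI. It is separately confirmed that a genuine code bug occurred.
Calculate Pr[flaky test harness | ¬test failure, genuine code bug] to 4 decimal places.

For the numerator, keep only flaky test harness=true terms: 0.47×0.04 = 0.018800
The normalizing constant is 0.63×0.96 + 0.47×0.04 = 0.623600
P(flaky test harness | ¬test failure, genuine code bug) = 0.018800/0.623600 ≈ 0.0301

Pr[flaky test harness | ¬test failure, genuine code bug] ≈ 0.0301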